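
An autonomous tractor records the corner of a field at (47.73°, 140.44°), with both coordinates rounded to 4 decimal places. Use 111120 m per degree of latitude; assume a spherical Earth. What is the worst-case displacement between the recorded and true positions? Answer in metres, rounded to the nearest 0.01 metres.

Rounding to 4 decimal places leaves each coordinate within ±5e-05° of the true value.
Latitude error → 5e-05 × 111120 = 5.556 m along the meridian.
East–west component at 47.73°: 5e-05° × 111120 × cos 47.73° ≈ 5e-05 × 74742.1 ≈ 3.73711 m.
Combining orthogonally: (5.556² + 3.73711²)^½ ≈ 6.6959 m.

6.70 metres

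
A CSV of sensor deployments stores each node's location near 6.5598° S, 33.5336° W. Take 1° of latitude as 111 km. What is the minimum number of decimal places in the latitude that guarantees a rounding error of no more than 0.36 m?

6 decimal places

One degree of latitude covers 111000 m.
N decimal places → at most half a unit in the last place, 0.5 × 10⁻ᴺ° = 111000/2 × 10⁻ᴺ m.
Need 0.5 × 111000 × 10⁻ᴺ ≤ 0.36 → 10⁻ᴺ ≤ 6.486e-06, so N ≥ 5.19.
N = 5 would give 0.555 m (too coarse); N = 6 gives 0.0555 m ≤ 0.36 m.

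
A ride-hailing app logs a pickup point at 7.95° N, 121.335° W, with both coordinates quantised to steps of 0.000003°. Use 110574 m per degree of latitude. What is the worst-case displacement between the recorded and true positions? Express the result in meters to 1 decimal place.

With a 0.000003° grid the true value lies within half a step, ±0.000003°/2 = ±1.5e-06°, of the stored one.
North–south component: 1.5e-06° × 110574 = 0.165861 m.
E–W at 7.95°: 1.5e-06° × 110574 × cos 7.95° = 1.5e-06 × 110574 × 0.9904 ≈ 0.164267 m.
Worst case both components are at the extreme and orthogonal: √(0.165861² + 0.164267²) ≈ 0.233438 m.

0.2 meters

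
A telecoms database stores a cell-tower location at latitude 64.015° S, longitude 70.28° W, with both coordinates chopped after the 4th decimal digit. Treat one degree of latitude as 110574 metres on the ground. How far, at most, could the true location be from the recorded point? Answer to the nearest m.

Truncating at 4 decimal places can drop up to a full unit in the last place, so each coordinate may be off by as much as 0.0001°.
N–S: 0.0001° × 110574 m/° = 11.0574 m.
E–W at 64.015°: 0.0001° × 110574 × cos 64.015° = 0.0001 × 110574 × 0.4381 ≈ 4.84464 m.
Combining orthogonally: (11.0574² + 4.84464²)^½ ≈ 12.0721 m.

12 m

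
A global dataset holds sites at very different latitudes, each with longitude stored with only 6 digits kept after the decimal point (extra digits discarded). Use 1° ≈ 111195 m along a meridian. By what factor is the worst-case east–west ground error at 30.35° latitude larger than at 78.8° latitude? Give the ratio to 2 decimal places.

Truncating at 6 decimal places can drop up to a full unit in the last place, so the longitude may be off by as much as 1e-06°.
At 30.35°: 1e-06° × 111195 × cos 30.35° = 1e-06 × 111195 × 0.8630 ≈ 0.095956 m.
At 78.8°: 1e-06° × 111195 × cos 78.8° = 1e-06 × 111195 × 0.1942 ≈ 0.021598 m.
The ratio reduces to cos 30.35° / cos 78.8° = 0.8630/0.1942 ≈ 4.4429.

4.44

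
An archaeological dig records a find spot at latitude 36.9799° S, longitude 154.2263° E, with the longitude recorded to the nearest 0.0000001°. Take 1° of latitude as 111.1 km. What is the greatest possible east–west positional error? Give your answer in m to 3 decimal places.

Rounding to 7 decimal places leaves the longitude within ±5e-08° of the true value.
At latitude 36.9799° a degree of longitude spans 111100 m × cos 36.9799° = 111100 × 0.7988 ≈ 88751.9 m.
So at most 5e-08° × 88751.9 ≈ 0.00443759 m east–west.

0.004 m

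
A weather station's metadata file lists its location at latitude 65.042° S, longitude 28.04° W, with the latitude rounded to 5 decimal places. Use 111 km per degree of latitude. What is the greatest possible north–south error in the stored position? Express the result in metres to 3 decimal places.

Rounding to 5 decimal places leaves the latitude within ±5e-06° of the true value.
Along the meridian that is 5e-06° × 111000 m/° = 0.555 m.

0.555 metres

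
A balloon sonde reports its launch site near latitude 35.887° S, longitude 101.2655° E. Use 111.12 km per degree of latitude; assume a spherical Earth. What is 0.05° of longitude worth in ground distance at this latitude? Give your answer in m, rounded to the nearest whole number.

One degree of longitude here spans 111120 × cos 35.887° = 111120 × 0.8102 ≈ 90026.6 m; 0.05° of that is 4501.33 m.

4501 m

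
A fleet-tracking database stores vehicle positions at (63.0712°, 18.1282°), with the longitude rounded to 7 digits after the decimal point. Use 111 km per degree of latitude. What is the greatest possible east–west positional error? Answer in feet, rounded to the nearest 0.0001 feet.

Rounding to 7 decimal places leaves the longitude within ±5e-08° of the true value.
At latitude 63.0712° a degree of longitude spans 111000 m × cos 63.0712° = 111000 × 0.4529 ≈ 50270 m.
East–west error: 5e-08° × 50270 m/° ≈ 0.0025135 m.
Converting: 0.0025135 m × 3.2808 ft/m ≈ 0.0082464 ft.

0.0082 feet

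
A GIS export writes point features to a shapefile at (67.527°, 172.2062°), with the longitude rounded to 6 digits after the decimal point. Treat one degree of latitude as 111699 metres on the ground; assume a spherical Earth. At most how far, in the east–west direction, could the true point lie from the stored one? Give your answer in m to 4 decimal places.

Rounding to 6 decimal places leaves the longitude within ±5e-07° of the true value.
Parallels shrink by cos φ, so at 67.527° a degree of longitude is 111699 × 0.3822 ≈ 42696.7 m.
Maximum E–W displacement: 5e-07 × 42696.7 = 0.0213484 m.

0.0213 m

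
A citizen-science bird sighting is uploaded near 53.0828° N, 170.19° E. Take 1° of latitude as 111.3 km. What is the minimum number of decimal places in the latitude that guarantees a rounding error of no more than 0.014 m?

One degree of latitude covers 111300 m.
Rounding to N decimal places gives at most 0.5 × 10⁻ᴺ degrees of error, i.e. 0.5 × 10⁻ᴺ × 111300 m.
Need 0.5 × 111300 × 10⁻ᴺ ≤ 0.014 → 10⁻ᴺ ≤ 2.516e-07, so N ≥ 6.60.
At 6 places the error can reach 0.0556 m, but 7 places keeps it to 0.00556 m.

7 decimal places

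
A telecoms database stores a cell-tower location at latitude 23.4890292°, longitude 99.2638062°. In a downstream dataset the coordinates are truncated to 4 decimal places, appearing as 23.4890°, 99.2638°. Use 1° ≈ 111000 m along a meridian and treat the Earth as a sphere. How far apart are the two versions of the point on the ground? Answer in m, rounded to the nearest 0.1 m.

3.3 m

Δlat = 23.4890292 − 23.4890 = +0.0000292°; Δlon = 99.2638062 − 99.2638 = +0.0000062°.
North–south shift: 0.0000292 × 111000 = 3.2412 m.
E–W at 23.489°: 0.0000062° × 111000 × cos 23.489° = 0.0000062 × 111000 × 0.9171 ≈ 0.631173 m.
Combined displacement = (3.2412² + 0.631173²)^½ ≈ 3.30208 m.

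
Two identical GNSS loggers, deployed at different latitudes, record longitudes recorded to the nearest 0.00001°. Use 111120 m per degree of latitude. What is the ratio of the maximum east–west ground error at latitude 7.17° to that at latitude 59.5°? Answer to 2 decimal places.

Rounding to 5 decimal places leaves the longitude within ±5e-06° of the true value.
At 7.17°: 5e-06° × 111120 × cos 7.17° = 5e-06 × 111120 × 0.9922 ≈ 0.55126 m.
Error at 59.5° = 5e-06° × 111120 × cos 59.5° ≈ 0.5556 × 0.5075 = 0.28199 m.
Ratio: 0.55126 / 0.28199 = cos 7.17° / cos 59.5° ≈ 1.9549.

1.95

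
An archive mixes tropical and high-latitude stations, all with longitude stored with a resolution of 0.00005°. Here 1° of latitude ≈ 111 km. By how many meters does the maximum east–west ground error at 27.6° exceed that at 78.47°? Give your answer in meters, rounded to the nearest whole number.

2 meters

With a 0.00005° grid the true value lies within half a step, ±0.00005°/2 = ±2.5e-05°, of the stored one.
Error at 27.6° = 2.5e-05° × 111000 × cos 27.6° ≈ 2.775 × 0.8862 = 2.4592 m.
Error at 78.47° = 2.5e-05° × 111000 × cos 78.47° ≈ 2.775 × 0.1999 = 0.55467 m.
So the lower-latitude error exceeds the higher by 2.4592 − 0.55467 = 1.9045 m.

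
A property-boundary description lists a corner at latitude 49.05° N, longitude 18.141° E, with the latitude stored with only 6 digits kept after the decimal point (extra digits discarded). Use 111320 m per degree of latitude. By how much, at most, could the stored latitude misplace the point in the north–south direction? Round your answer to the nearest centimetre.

11 centimetres

Truncating at 6 decimal places can drop up to a full unit in the last place, so the latitude may be off by as much as 1e-06°.
North–south distance: 1e-06° × 111320 m/° = 0.11132 m.
That is 0.11132 m = 11.132 cm.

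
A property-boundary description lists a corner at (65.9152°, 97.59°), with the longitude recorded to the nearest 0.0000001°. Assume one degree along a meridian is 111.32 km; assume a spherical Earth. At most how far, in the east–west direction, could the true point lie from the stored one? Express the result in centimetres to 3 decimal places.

0.227 centimetres

Rounding to 7 decimal places leaves the longitude within ±5e-08° of the true value.
At latitude 65.9152° a degree of longitude spans 111320 m × cos 65.9152° = 111320 × 0.4081 ≈ 45428.4 m.
Maximum E–W displacement: 5e-08 × 45428.4 = 0.00227142 m.
That is 0.00227142 m = 0.22714 cm.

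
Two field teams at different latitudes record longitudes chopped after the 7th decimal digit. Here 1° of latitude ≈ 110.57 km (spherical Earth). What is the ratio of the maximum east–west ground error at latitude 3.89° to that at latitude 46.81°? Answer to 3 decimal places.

Truncating at 7 decimal places can drop up to a full unit in the last place, so the longitude may be off by as much as 1e-07°.
At 3.89°: 1e-07° × 110570 × cos 3.89° = 1e-07 × 110570 × 0.9977 ≈ 0.011032 m.
Error at 46.81° = 1e-07° × 110570 × cos 46.81° ≈ 0.011057 × 0.6844 = 0.0075676 m.
The ratio reduces to cos 3.89° / cos 46.81° = 0.9977/0.6844 ≈ 1.4577.

1.458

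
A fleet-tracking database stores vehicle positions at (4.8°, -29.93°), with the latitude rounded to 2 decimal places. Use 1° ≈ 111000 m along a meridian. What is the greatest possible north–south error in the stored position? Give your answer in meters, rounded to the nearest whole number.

555 meters

Rounding to 2 decimal places leaves the latitude within ±0.005° of the true value.
So the N–S error is at most 0.005 × 111000 = 555 m.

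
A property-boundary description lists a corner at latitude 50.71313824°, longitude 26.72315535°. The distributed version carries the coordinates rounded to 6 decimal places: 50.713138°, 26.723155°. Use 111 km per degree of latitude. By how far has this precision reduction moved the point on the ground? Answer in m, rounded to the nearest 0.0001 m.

0.0363 m

The latitude changed by +0.00000024° and the longitude by +0.00000035°.
N–S: 0.00000024° × 111000 m/° = 0.02664 m.
E–W at 50.7131°: 0.00000035° × 111000 × cos 50.7131° = 0.00000035 × 111000 × 0.6332 ≈ 0.0246 m.
Combined displacement = (0.02664² + 0.0246²)^½ ≈ 0.0362608 m.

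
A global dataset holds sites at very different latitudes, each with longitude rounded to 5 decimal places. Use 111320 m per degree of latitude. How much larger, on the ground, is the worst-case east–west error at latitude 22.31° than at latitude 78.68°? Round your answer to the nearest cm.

Rounding to 5 decimal places leaves the longitude within ±5e-06° of the true value.
Error at 22.31° = 5e-06° × 111320 × cos 22.31° ≈ 0.5566 × 0.9251 = 0.51493 m.
Error at 78.68° = 5e-06° × 111320 × cos 78.68° ≈ 0.5566 × 0.1963 = 0.10925 m.
Difference: 0.51493 − 0.10925 = 0.40568 m.
That is 0.405681 m = 40.568 cm.

41 cm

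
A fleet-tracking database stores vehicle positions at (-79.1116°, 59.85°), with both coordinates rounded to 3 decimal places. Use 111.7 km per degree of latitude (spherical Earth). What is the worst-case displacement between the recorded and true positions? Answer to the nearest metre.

57 metres

Rounding to 3 decimal places leaves each coordinate within ±0.0005° of the true value.
N–S: 0.0005° × 111700 m/° = 55.85 m.
E–W at 79.1116°: 0.0005° × 111700 × cos 79.1116° = 0.0005 × 111700 × 0.1889 ≈ 10.5499 m.
Combining orthogonally: (55.85² + 10.5499²)^½ ≈ 56.8377 m.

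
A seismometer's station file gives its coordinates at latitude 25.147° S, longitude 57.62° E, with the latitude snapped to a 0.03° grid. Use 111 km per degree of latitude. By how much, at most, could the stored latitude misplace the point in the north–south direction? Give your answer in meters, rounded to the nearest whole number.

1665 meters

With a 0.03° grid the true value lies within half a step, ±0.03°/2 = ±0.015°, of the stored one.
Along the meridian that is 0.015° × 111000 m/° = 1665 m.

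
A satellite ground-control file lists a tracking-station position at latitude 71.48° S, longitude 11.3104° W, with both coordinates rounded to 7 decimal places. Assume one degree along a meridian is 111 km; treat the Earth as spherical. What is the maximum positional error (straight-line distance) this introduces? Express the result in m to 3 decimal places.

0.006 m

Rounding to 7 decimal places leaves each coordinate within ±5e-08° of the true value.
North–south component: 5e-08° × 111000 = 0.00555 m.
Longitude error → 5e-08 × 111000 × cos 71.48° = 5e-08 × 111000 × 0.3176 ≈ 0.00176288 m.
Combining orthogonally: (0.00555² + 0.00176288²)^½ ≈ 0.00582325 m.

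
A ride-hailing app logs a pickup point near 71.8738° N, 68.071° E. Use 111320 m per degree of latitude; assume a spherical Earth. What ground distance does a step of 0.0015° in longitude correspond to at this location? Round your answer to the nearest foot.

At 71.8738° a degree of longitude is 111320 × cos 71.8738° ≈ 34632.9 m, so 0.0015° corresponds to 51.9493 m.
Converting: 51.9493 m × 3.2808 ft/m ≈ 170.44 ft.

170 feet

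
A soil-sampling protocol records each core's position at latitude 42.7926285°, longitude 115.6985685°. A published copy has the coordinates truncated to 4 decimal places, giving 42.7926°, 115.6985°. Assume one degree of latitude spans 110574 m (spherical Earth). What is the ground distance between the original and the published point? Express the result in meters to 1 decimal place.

Δlat = 42.7926285 − 42.7926 = +0.0000285°; Δlon = 115.6985685 − 115.6985 = +0.0000685°.
N–S: 0.0000285° × 110574 m/° = 3.15136 m.
East–west at this latitude: 0.0000685° × 110574 × cos 42.7926° ≈ 0.0000685 × 81141.1 = 5.55817 m.
Combined displacement = (3.15136² + 5.55817²)^½ ≈ 6.38939 m.

6.4 meters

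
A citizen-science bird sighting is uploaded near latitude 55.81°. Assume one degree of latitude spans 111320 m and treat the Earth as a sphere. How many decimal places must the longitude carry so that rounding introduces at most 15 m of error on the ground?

4 decimal places

At 55.81° one degree of longitude covers 111320 × cos 55.81° ≈ 111320 × 0.5619 ≈ 62555.1 m.
N decimal places → at most half a unit in the last place, 0.5 × 10⁻ᴺ° = 62555.1/2 × 10⁻ᴺ m.
Need 0.5 × 62555.1 × 10⁻ᴺ ≤ 15 → 10⁻ᴺ ≤ 4.796e-04, so N ≥ 3.32.
So 4 decimal places suffice (3.13 m); 3 would allow up to 31.3 m.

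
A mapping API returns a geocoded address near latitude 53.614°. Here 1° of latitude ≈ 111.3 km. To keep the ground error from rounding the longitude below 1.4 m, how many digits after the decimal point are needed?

5 decimal places

At 53.614° one degree of longitude covers 111300 × cos 53.614° ≈ 111300 × 0.5932 ≈ 66025.6 m.
N decimal places → at most half a unit in the last place, 0.5 × 10⁻ᴺ° = 66025.6/2 × 10⁻ᴺ m.
Setting 33012.8 × 10⁻ᴺ ≤ 1.4 gives 10ᴺ ≥ 2.358e+04, i.e. N ≥ 4.37.
At 4 places the error can reach 3.3 m, but 5 places keeps it to 0.33 m.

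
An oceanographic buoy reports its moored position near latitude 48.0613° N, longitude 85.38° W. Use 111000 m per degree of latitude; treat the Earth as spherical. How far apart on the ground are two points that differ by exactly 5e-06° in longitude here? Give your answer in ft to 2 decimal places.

1.22 ft

5e-06° of longitude at 48.0613° is 5e-06 × 111000 × cos 48.0613° ≈ 5e-06 × 74185.2 = 0.370926 m.
Converting: 0.370926 m × 3.2808 ft/m ≈ 1.2169 ft.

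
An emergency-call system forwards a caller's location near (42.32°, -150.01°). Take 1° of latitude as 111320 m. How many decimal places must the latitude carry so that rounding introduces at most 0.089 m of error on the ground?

One degree of latitude covers 111320 m.
N decimal places → at most half a unit in the last place, 0.5 × 10⁻ᴺ° = 111320/2 × 10⁻ᴺ m.
Setting 55660 × 10⁻ᴺ ≤ 0.089 gives 10ᴺ ≥ 6.254e+05, i.e. N ≥ 5.80.
N = 5 would give 0.557 m (too coarse); N = 6 gives 0.0557 m ≤ 0.089 m.

6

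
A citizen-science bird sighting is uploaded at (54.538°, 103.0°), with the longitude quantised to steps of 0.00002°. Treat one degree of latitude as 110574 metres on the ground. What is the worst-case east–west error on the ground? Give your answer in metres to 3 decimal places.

With a 0.00002° grid the true value lies within half a step, ±0.00002°/2 = ±1e-05°, of the stored one.
At latitude 54.538° a degree of longitude spans 110574 m × cos 54.538° = 110574 × 0.5802 ≈ 64150.9 m.
East–west error: 1e-05° × 64150.9 m/° ≈ 0.641509 m.

0.642 metres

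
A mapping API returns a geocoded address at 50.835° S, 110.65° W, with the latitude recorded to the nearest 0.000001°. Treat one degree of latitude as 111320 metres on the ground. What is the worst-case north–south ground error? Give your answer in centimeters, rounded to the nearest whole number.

Rounding to 6 decimal places leaves the latitude within ±5e-07° of the true value.
North–south distance: 5e-07° × 111320 m/° = 0.05566 m.
That is 0.05566 m = 5.566 cm.

6 centimeters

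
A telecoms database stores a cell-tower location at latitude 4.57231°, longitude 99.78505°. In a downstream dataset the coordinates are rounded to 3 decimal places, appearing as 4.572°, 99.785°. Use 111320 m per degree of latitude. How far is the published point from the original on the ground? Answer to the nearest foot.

Δlat = 4.57231 − 4.572 = +0.00031°; Δlon = 99.78505 − 99.785 = +0.00005°.
North–south shift: 0.00031 × 111320 = 34.5092 m.
E–W at 4.572°: 0.00005° × 111320 × cos 4.572° = 0.00005 × 111320 × 0.9968 ≈ 5.54829 m.
Combined displacement = (34.5092² + 5.54829²)^½ ≈ 34.9524 m.
In feet: 34.9524 m ÷ 0.3048 ≈ 114.67 ft.

115 feet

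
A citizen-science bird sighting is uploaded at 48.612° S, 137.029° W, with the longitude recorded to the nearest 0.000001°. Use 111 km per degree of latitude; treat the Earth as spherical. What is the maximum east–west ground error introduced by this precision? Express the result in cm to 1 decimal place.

Rounding to 6 decimal places leaves the longitude within ±5e-07° of the true value.
Parallels shrink by cos φ, so at 48.612° a degree of longitude is 111000 × 0.6612 ≈ 73388.2 m.
So at most 5e-07° × 73388.2 ≈ 0.0366941 m east–west.
That is 0.0366941 m = 3.6694 cm.

3.7 cm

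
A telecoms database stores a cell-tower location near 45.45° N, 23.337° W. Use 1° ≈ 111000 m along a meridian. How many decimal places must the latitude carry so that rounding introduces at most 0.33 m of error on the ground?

One degree of latitude covers 111000 m.
Rounding to N decimal places gives at most 0.5 × 10⁻ᴺ degrees of error, i.e. 0.5 × 10⁻ᴺ × 111000 m.
Setting 55500 × 10⁻ᴺ ≤ 0.33 gives 10ᴺ ≥ 1.682e+05, i.e. N ≥ 5.23.
N = 5 would give 0.555 m (too coarse); N = 6 gives 0.0555 m ≤ 0.33 m.

6 decimal places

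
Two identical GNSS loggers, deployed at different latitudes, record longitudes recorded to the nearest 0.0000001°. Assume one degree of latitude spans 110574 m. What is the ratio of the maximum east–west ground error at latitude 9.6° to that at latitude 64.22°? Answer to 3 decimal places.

2.267

Rounding to 7 decimal places leaves the longitude within ±5e-08° of the true value.
At 9.6°: 5e-08° × 110574 × cos 9.6° = 5e-08 × 110574 × 0.9860 ≈ 0.0054513 m.
At 64.22°: 5e-08° × 110574 × cos 64.22° = 5e-08 × 110574 × 0.4349 ≈ 0.0024045 m.
The ratio reduces to cos 9.6° / cos 64.22° = 0.9860/0.4349 ≈ 2.2671.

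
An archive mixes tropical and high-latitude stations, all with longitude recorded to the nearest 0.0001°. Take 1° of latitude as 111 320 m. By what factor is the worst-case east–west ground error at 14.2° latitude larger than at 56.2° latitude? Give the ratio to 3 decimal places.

Rounding to 4 decimal places leaves the longitude within ±5e-05° of the true value.
At 14.2°: 5e-05° × 111320 × cos 14.2° = 5e-05 × 111320 × 0.9694 ≈ 5.3959 m.
Error at 56.2° = 5e-05° × 111320 × cos 56.2° ≈ 5.566 × 0.5563 = 3.0963 m.
Ratio: 5.3959 / 3.0963 = cos 14.2° / cos 56.2° ≈ 1.7427.

1.743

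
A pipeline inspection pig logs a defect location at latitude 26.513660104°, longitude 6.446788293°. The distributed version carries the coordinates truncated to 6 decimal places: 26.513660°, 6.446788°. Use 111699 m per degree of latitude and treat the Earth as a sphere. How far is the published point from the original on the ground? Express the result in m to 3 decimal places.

Δlat = 26.513660104 − 26.513660 = +0.000000104°; Δlon = 6.446788293 − 6.446788 = +0.000000293°.
N–S: 0.000000104° × 111699 m/° = 0.0116167 m.
E–W at 26.5137°: 0.000000293° × 111699 × cos 26.5137° = 0.000000293 × 111699 × 0.8948 ≈ 0.0292858 m.
Distance: √(0.0116167² + 0.0292858²) ≈ 0.0315056 m.

0.032 m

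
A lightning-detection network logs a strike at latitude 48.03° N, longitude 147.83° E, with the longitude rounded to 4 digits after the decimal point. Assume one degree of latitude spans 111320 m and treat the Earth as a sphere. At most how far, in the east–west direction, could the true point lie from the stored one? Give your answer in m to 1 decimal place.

Rounding to 4 decimal places leaves the longitude within ±5e-05° of the true value.
At latitude 48.03° a degree of longitude spans 111320 m × cos 48.03° = 111320 × 0.6687 ≈ 74444.3 m.
East–west error: 5e-05° × 74444.3 m/° ≈ 3.72221 m.

3.7 m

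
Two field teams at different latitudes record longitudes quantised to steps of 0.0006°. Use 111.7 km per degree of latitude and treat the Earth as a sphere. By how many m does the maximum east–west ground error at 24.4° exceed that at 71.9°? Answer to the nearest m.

With a 0.0006° grid the true value lies within half a step, ±0.0006°/2 = ±0.0003°, of the stored one.
Error at 24.4° = 0.0003° × 111700 × cos 24.4° ≈ 33.51 × 0.9107 = 30.517 m.
At 71.9°: 0.0003° × 111700 × cos 71.9° = 0.0003 × 111700 × 0.3107 ≈ 10.411 m.
So the lower-latitude error exceeds the higher by 30.517 − 10.411 = 20.106 m.

20 m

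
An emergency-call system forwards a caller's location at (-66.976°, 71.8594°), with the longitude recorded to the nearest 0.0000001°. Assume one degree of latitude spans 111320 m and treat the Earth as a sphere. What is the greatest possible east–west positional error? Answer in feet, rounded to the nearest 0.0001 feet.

0.0071 feet

Rounding to 7 decimal places leaves the longitude within ±5e-08° of the true value.
One degree of longitude at 66.976° is 111320 × cos 66.976° ≈ 111320 × 0.3911 = 43539.1 m.
East–west error: 5e-08° × 43539.1 m/° ≈ 0.00217696 m.
In feet: 0.00217696 m ÷ 0.3048 ≈ 0.0071422 ft.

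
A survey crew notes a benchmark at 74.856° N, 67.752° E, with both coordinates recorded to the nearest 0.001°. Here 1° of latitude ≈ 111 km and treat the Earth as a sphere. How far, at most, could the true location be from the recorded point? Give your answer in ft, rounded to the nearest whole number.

188 ft

Rounding to 3 decimal places leaves each coordinate within ±0.0005° of the true value.
North–south component: 0.0005° × 111000 = 55.5 m.
Longitude error → 0.0005 × 111000 × cos 74.856° = 0.0005 × 111000 × 0.2612 ≈ 14.4991 m.
Combining orthogonally: (55.5² + 14.4991²)^½ ≈ 57.3627 m.
Converting: 57.3627 m × 3.2808 ft/m ≈ 188.2 ft.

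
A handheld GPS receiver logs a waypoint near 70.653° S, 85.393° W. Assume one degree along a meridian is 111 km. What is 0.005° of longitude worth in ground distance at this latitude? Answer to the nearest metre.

184 metres

0.005° of longitude at 70.653° is 0.005 × 111000 × cos 70.653° ≈ 0.005 × 36773 = 183.865 m.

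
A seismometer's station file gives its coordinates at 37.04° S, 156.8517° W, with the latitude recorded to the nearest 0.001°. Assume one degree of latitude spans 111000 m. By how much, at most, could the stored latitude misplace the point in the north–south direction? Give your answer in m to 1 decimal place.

Rounding to 3 decimal places leaves the latitude within ±0.0005° of the true value.
So the N–S error is at most 0.0005 × 111000 = 55.5 m.

55.5 m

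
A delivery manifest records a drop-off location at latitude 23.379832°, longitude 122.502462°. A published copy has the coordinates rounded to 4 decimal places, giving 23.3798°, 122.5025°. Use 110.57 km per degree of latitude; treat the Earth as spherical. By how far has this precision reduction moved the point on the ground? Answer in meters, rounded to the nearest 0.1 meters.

5.2 meters

The latitude changed by +0.000032° and the longitude by -0.000038°.
North–south shift: 0.000032 × 110570 = 3.53824 m.
East–west at this latitude: -0.000038° × 110570 × cos 23.3798° ≈ -0.000038 × 101492 = -3.85668 m.
Combined displacement = (3.53824² + 3.85668²)^½ ≈ 5.23384 m.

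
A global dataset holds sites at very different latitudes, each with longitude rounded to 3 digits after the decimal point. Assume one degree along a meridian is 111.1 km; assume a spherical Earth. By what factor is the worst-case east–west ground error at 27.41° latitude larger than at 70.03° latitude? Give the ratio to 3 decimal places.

Rounding to 3 decimal places leaves the longitude within ±0.0005° of the true value.
Error at 27.41° = 0.0005° × 111100 × cos 27.41° ≈ 55.55 × 0.8877 = 49.314 m.
At 70.03°: 0.0005° × 111100 × cos 70.03° = 0.0005 × 111100 × 0.3415 ≈ 18.972 m.
The ratio reduces to cos 27.41° / cos 70.03° = 0.8877/0.3415 ≈ 2.5993.

2.599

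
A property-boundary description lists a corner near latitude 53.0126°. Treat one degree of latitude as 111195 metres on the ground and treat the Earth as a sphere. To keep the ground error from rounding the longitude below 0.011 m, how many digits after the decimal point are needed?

At 53.0126° one degree of longitude covers 111195 × cos 53.0126° ≈ 111195 × 0.6016 ≈ 66899.3 m.
With N decimal places the half-ulp bound is 0.5·10⁻ᴺ°, or 0.5·10⁻ᴺ × 66899.3 m on the ground.
Need 0.5 × 66899.3 × 10⁻ᴺ ≤ 0.011 → 10⁻ᴺ ≤ 3.289e-07, so N ≥ 6.48.
At 6 places the error can reach 0.0334 m, but 7 places keeps it to 0.00334 m.

7 decimal places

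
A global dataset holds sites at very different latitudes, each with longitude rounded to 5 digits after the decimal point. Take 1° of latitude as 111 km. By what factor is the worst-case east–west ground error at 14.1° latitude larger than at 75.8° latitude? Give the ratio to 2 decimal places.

Rounding to 5 decimal places leaves the longitude within ±5e-06° of the true value.
At 14.1°: 5e-06° × 111000 × cos 14.1° = 5e-06 × 111000 × 0.9699 ≈ 0.53828 m.
Error at 75.8° = 5e-06° × 111000 × cos 75.8° ≈ 0.555 × 0.2453 = 0.13615 m.
Ratio: 0.53828 / 0.13615 = cos 14.1° / cos 75.8° ≈ 3.9537.

3.95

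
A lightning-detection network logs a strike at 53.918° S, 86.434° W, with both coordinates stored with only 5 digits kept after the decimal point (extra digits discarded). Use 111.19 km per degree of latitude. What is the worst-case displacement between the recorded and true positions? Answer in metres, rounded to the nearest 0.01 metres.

1.29 metres

Truncating at 5 decimal places can drop up to a full unit in the last place, so each coordinate may be off by as much as 1e-05°.
North–south component: 1e-05° × 111190 = 1.1119 m.
Longitude error → 1e-05 × 111190 × cos 53.918° = 1e-05 × 111190 × 0.5889 ≈ 0.654845 m.
Combining orthogonally: (1.1119² + 0.654845²)^½ ≈ 1.2904 m.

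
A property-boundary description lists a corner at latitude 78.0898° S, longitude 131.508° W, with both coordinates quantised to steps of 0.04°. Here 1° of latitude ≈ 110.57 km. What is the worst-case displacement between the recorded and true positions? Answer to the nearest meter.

2258 meters

With a 0.04° grid the true value lies within half a step, ±0.04°/2 = ±0.02°, of the stored one.
N–S: 0.02° × 110570 m/° = 2211.4 m.
Longitude error → 0.02 × 110570 × cos 78.0898° = 0.02 × 110570 × 0.2064 ≈ 456.385 m.
Combining orthogonally: (2211.4² + 456.385²)^½ ≈ 2258 m.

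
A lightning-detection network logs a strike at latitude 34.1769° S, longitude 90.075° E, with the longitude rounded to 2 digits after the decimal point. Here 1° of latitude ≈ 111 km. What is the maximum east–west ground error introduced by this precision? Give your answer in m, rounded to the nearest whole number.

459 m

Rounding to 2 decimal places leaves the longitude within ±0.005° of the true value.
One degree of longitude at 34.1769° is 111000 × cos 34.1769° ≈ 111000 × 0.8273 = 91831.1 m.
Maximum E–W displacement: 0.005 × 91831.1 = 459.155 m.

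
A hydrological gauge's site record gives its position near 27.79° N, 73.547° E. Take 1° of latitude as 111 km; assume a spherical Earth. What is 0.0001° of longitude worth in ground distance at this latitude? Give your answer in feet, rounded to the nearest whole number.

32 feet

At 27.79° a degree of longitude is 111000 × cos 27.79° ≈ 98197.5 m, so 0.0001° corresponds to 9.81975 m.
In feet: 9.81975 m ÷ 0.3048 ≈ 32.217 ft.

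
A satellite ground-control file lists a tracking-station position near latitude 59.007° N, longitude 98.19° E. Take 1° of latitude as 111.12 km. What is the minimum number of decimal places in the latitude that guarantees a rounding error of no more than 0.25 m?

One degree of latitude covers 111120 m.
With N decimal places the half-ulp bound is 0.5·10⁻ᴺ°, or 0.5·10⁻ᴺ × 111120 m on the ground.
Need 0.5 × 111120 × 10⁻ᴺ ≤ 0.25 → 10⁻ᴺ ≤ 4.500e-06, so N ≥ 5.35.
At 5 places the error can reach 0.556 m, but 6 places keeps it to 0.0556 m.

6 decimal places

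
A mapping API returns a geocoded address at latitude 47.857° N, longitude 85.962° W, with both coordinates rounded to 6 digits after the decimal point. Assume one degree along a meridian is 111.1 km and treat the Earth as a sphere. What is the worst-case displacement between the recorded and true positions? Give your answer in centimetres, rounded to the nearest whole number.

7 centimetres

Rounding to 6 decimal places leaves each coordinate within ±5e-07° of the true value.
N–S: 5e-07° × 111100 m/° = 0.05555 m.
E–W at 47.857°: 5e-07° × 111100 × cos 47.857° = 5e-07 × 111100 × 0.6710 ≈ 0.0372731 m.
Combining orthogonally: (0.05555² + 0.0372731²)^½ ≈ 0.0668961 m.
That is 0.0668961 m = 6.6896 cm.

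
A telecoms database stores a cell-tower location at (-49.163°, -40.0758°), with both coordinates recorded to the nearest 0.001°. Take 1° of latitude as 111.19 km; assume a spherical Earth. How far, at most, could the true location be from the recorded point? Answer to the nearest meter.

66 meters

Rounding to 3 decimal places leaves each coordinate within ±0.0005° of the true value.
North–south component: 0.0005° × 111190 = 55.595 m.
Longitude error → 0.0005 × 111190 × cos 49.163° = 0.0005 × 111190 × 0.6539 ≈ 36.3541 m.
Worst case both components are at the extreme and orthogonal: √(55.595² + 36.3541²) ≈ 66.4261 m.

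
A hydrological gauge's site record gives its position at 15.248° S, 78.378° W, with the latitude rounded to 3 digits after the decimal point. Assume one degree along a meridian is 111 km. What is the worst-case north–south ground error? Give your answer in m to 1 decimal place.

Rounding to 3 decimal places leaves the latitude within ±0.0005° of the true value.
North–south distance: 0.0005° × 111000 m/° = 55.5 m.

55.5 m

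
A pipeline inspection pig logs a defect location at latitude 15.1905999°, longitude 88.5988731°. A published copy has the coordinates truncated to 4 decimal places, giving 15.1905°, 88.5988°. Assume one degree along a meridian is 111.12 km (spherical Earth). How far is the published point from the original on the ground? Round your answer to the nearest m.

14 m

Δlat = 15.1905999 − 15.1905 = +0.0000999°; Δlon = 88.5988731 − 88.5988 = +0.0000731°.
North–south shift: 0.0000999 × 111120 = 11.1009 m.
East–west at this latitude: 0.0000731° × 111120 × cos 15.1905° ≈ 0.0000731 × 107237 = 7.83906 m.
Combined displacement = (11.1009² + 7.83906²)^½ ≈ 13.5897 m.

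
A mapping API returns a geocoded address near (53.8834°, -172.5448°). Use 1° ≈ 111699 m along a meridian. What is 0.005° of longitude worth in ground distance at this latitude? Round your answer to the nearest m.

329 m

One degree of longitude here spans 111699 × cos 53.8834° = 111699 × 0.5894 ≈ 65838.8 m; 0.005° of that is 329.194 m.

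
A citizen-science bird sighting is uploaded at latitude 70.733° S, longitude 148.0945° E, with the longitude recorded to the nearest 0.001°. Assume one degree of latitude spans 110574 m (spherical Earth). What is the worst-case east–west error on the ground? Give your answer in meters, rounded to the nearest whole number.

Rounding to 3 decimal places leaves the longitude within ±0.0005° of the true value.
Parallels shrink by cos φ, so at 70.733° a degree of longitude is 110574 × 0.3300 ≈ 36486.2 m.
East–west error: 0.0005° × 36486.2 m/° ≈ 18.2431 m.

18 meters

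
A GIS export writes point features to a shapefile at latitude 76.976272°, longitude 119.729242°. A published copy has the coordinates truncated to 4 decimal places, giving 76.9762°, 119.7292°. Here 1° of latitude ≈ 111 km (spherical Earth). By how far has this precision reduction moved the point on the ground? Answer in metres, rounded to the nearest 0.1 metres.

The latitude changed by +0.000072° and the longitude by +0.000042°.
North–south shift: 0.000072 × 111000 = 7.992 m.
East–west at this latitude: 0.000042° × 111000 × cos 76.9762° ≈ 0.000042 × 25014.5 = 1.05061 m.
Distance: √(7.992² + 1.05061²) ≈ 8.06076 m.

8.1 metres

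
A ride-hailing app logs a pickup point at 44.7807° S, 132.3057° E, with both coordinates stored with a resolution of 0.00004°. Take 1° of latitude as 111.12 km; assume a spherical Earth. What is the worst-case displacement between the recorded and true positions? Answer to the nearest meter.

With a 0.00004° grid the true value lies within half a step, ±0.00004°/2 = ±2e-05°, of the stored one.
N–S: 2e-05° × 111120 m/° = 2.2224 m.
Longitude error → 2e-05 × 111120 × cos 44.7807° = 2e-05 × 111120 × 0.7098 ≈ 1.57748 m.
Worst case both components are at the extreme and orthogonal: √(2.2224² + 1.57748²) ≈ 2.72534 m.

3 meters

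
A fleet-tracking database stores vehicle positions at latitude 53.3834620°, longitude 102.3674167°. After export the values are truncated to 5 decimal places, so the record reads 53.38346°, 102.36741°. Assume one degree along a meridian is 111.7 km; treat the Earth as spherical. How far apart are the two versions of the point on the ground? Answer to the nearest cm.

Δlat = 53.3834620 − 53.38346 = +0.0000020°; Δlon = 102.3674167 − 102.36741 = +0.0000067°.
North–south shift: 0.0000020 × 111700 = 0.2234 m.
East–west at this latitude: 0.0000067° × 111700 × cos 53.3835° ≈ 0.0000067 × 66624.2 = 0.446382 m.
Distance: √(0.2234² + 0.446382²) ≈ 0.499164 m.
That is 0.499164 m = 49.916 cm.

50 cm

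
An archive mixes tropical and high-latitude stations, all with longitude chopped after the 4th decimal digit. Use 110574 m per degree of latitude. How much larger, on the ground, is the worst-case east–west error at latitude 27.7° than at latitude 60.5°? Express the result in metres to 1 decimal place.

4.3 metres

Truncating at 4 decimal places can drop up to a full unit in the last place, so the longitude may be off by as much as 0.0001°.
Error at 27.7° = 0.0001° × 110574 × cos 27.7° ≈ 11.057 × 0.8854 = 9.7902 m.
Error at 60.5° = 0.0001° × 110574 × cos 60.5° ≈ 11.057 × 0.4924 = 5.4449 m.
So the lower-latitude error exceeds the higher by 9.7902 − 5.4449 = 4.3452 m.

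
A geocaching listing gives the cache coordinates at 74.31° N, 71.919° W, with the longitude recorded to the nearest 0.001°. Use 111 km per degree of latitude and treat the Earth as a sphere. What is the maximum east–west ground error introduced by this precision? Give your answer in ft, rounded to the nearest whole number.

Rounding to 3 decimal places leaves the longitude within ±0.0005° of the true value.
Parallels shrink by cos φ, so at 74.31° a degree of longitude is 111000 × 0.2704 ≈ 30018 m.
Maximum E–W displacement: 0.0005 × 30018 = 15.009 m.
Converting: 15.009 m × 3.2808 ft/m ≈ 49.242 ft.

49 ft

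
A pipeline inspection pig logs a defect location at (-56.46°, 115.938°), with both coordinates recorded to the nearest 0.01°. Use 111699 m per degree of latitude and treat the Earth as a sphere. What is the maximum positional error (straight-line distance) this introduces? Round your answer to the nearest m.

Rounding to 2 decimal places leaves each coordinate within ±0.005° of the true value.
N–S: 0.005° × 111699 m/° = 558.495 m.
East–west component at 56.46°: 0.005° × 111699 × cos 56.46° ≈ 0.005 × 61715.8 ≈ 308.579 m.
Worst case both components are at the extreme and orthogonal: √(558.495² + 308.579²) ≈ 638.073 m.

638 m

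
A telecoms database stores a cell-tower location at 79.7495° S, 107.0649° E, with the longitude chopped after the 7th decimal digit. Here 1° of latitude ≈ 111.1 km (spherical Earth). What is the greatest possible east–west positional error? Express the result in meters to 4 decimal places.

0.0020 meters

Truncating at 7 decimal places can drop up to a full unit in the last place, so the longitude may be off by as much as 1e-07°.
Parallels shrink by cos φ, so at 79.7495° a degree of longitude is 111100 × 0.1780 ≈ 19770.5 m.
Maximum E–W displacement: 1e-07 × 19770.5 = 0.00197705 m.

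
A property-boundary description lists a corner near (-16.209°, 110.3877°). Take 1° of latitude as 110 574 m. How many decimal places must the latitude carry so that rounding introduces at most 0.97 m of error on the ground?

One degree of latitude covers 110574 m.
N decimal places → at most half a unit in the last place, 0.5 × 10⁻ᴺ° = 110574/2 × 10⁻ᴺ m.
Need 0.5 × 110574 × 10⁻ᴺ ≤ 0.97 → 10⁻ᴺ ≤ 1.754e-05, so N ≥ 4.76.
At 4 places the error can reach 5.53 m, but 5 places keeps it to 0.553 m.

5 decimal places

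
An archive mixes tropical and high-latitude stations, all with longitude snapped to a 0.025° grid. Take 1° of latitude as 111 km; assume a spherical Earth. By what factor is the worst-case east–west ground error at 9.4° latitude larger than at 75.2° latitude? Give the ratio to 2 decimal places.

With a 0.025° grid the true value lies within half a step, ±0.025°/2 = ±0.0125°, of the stored one.
Error at 9.4° = 0.0125° × 111000 × cos 9.4° ≈ 1387.5 × 0.9866 = 1368.9 m.
Error at 75.2° = 0.0125° × 111000 × cos 75.2° ≈ 1387.5 × 0.2554 = 354.43 m.
Ratio: 1368.9 / 354.43 = cos 9.4° / cos 75.2° ≈ 3.8622.

3.86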